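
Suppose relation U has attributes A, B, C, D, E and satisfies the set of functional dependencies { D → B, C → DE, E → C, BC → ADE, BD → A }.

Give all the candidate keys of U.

(C), (E)

{C}⁺: C→DE adds D, E; D→B adds B; BC→ADE adds A → {A, B, C, D, E}.
{E}⁺: E→C adds C; C→DE adds D; D→B adds B; BC→ADE adds A → {A, B, C, D, E}.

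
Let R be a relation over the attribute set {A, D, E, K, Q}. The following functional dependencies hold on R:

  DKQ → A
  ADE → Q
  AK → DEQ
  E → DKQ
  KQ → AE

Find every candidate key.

{E}⁺: E→DKQ adds D, K, Q; KQ→AE adds A → {A, D, E, K, Q}.
{A, K}⁺: AK→DEQ adds D, E, Q → {A, D, E, K, Q}.
{K, Q}⁺: KQ→AE adds A, E; AK→DEQ adds D → {A, D, E, K, Q}.

{E}, {A, K}, {K, Q}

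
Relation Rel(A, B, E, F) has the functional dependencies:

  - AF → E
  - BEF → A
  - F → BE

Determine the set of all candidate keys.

(F)

Attribute F never appears on the right-hand side of any dependency, so F must belong to every candidate key.
{F}⁺ = {A, B, E, F}, which is all of the schema, so {F} is the only candidate key.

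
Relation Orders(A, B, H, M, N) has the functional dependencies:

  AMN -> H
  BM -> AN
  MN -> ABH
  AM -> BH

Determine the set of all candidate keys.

AM, BM, MN

Attribute M never appears on the right-hand side of any dependency, so M must belong to every candidate key.
{M}⁺ = {M}, which is not all of the schema, so we must add further attributes.
{A, M}⁺: AM→BH adds B, H; BM→AN adds N → {A, B, H, M, N}.
{B, M}⁺: BM→AN adds A, N; MN→ABH adds H → {A, B, H, M, N}.
{M, N}⁺: MN→ABH adds A, B, H → {A, B, H, M, N}.
Any other superkey contains one of these as a subset, so there are no further candidate keys.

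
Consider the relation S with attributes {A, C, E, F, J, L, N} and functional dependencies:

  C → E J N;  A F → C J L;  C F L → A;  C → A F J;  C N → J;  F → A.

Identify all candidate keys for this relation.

{C}; {F}

{C}⁺: C→EJN adds E, J, N; C→AFJ adds A, F; AF→CJL adds L → {A, C, E, F, J, L, N}.
{F}⁺: F→A adds A; AF→CJL adds C, J, L; C→EJN adds E, N → {A, C, E, F, J, L, N}.
Any other superkey contains one of these as a subset, so there are no further candidate keys.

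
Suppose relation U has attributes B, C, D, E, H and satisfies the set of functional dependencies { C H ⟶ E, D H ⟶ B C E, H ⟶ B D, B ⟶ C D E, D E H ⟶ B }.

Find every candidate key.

{H}

Attribute H never appears on the right-hand side of any dependency, so H must belong to every candidate key.
{H}⁺ = {B, C, D, E, H}, which is all of the schema, so {H} is the only candidate key.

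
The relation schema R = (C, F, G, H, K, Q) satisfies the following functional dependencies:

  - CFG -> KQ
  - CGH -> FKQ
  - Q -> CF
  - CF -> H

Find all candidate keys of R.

Attribute G never appears on the right-hand side of any dependency, so G must belong to every candidate key.
{G}⁺ = {G}, which is not all of the schema, so we must add further attributes.
{G, Q}⁺: Q→CF adds C, F; CF→H adds H; CFG→KQ adds K → {C, F, G, H, K, Q}.
{C, F, G}⁺: CFG→KQ adds K, Q; CF→H adds H → {C, F, G, H, K, Q}.
{C, G, H}⁺: CGH→FKQ adds F, K, Q → {C, F, G, H, K, Q}.

GQ, CFG, CGH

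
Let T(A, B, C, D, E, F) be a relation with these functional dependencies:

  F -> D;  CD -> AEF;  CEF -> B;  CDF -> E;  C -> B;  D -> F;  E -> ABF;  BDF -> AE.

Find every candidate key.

Attribute C never appears on the right-hand side of any dependency, so C must belong to every candidate key.
{C}⁺ = {B, C}, which is not all of the schema, so we must add further attributes.
{C, D}⁺: CD→AEF adds A, E, F; CEF→B adds B → {A, B, C, D, E, F}. Minimal: {D}⁺ = {D, F}; {C}⁺ = {B, C} — none reach the full schema.
{C, E}⁺: C→B adds B; E→ABF adds A, F; F→D adds D → {A, B, C, D, E, F}. Minimal: {E}⁺ = {A, B, D, E, F}; {C}⁺ = {B, C} — none reach the full schema.
{C, F}⁺: F→D adds D; CD→AEF adds A, E; CEF→B adds B → {A, B, C, D, E, F}. Minimal: {F}⁺ = {D, F}; {C}⁺ = {B, C} — none reach the full schema.
Any other superkey contains one of these as a subset, so there are no further candidate keys.

{C, D}, {C, E}, {C, F}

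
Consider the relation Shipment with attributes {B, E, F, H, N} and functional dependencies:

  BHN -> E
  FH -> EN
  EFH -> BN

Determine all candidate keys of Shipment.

Attributes F, H never appear on any right-hand side, so every candidate key must contain {F, H}.
{F, H}⁺ = {B, E, F, H, N}, which is all of the schema, so {F, H} is the only candidate key.

{F, H}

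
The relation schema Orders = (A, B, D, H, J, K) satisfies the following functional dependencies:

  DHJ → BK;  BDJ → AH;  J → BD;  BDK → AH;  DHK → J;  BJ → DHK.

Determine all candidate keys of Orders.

J, BDK, DHK

{J}⁺: J→BD adds B, D; BJ→DHK adds H, K; BDJ→AH adds A → {A, B, D, H, J, K}.
{B, D, K}⁺: BDK→AH adds A, H; DHK→J adds J → {A, B, D, H, J, K}. Minimal: {D, K}⁺ = {D, K}; {B, K}⁺ = {B, K}; {B, D}⁺ = {B, D} — none reach the full schema.
{D, H, K}⁺: DHK→J adds J; DHJ→BK adds B; BDJ→AH adds A → {A, B, D, H, J, K}. Minimal: {H, K}⁺ = {H, K}; {D, K}⁺ = {D, K}; {D, H}⁺ = {D, H} — none reach the full schema.
Any other superkey contains one of these as a subset, so there are no further candidate keys.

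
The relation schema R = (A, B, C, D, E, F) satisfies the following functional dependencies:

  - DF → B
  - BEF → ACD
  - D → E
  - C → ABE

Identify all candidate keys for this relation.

(C, F); (D, F); (B, E, F)

Attribute F never appears on the right-hand side of any dependency, so F must belong to every candidate key.
{F}⁺ = {F}, which is not all of the schema, so we must add further attributes.
{C, F}⁺: C→ABE adds A, B, E; BEF→ACD adds D → {A, B, C, D, E, F}. Minimal: {F}⁺ = {F}; {C}⁺ = {A, B, C, E} — none reach the full schema.
{D, F}⁺: DF→B adds B; D→E adds E; BEF→ACD adds A, C → {A, B, C, D, E, F}. Minimal: {F}⁺ = {F}; {D}⁺ = {D, E} — none reach the full schema.
{B, E, F}⁺: BEF→ACD adds A, C, D → {A, B, C, D, E, F}. Minimal: {E, F}⁺ = {E, F}; {B, F}⁺ = {B, F}; {B, E}⁺ = {B, E} — none reach the full schema.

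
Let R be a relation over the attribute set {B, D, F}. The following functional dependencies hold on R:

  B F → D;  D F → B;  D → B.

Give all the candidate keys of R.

{B, F}, {D, F}

{B, F}⁺: BF→D adds D → {B, D, F}. Minimal: {F}⁺ = {F}; {B}⁺ = {B} — none reach the full schema.
{D, F}⁺: DF→B adds B → {B, D, F}. Minimal: {F}⁺ = {F}; {D}⁺ = {B, D} — none reach the full schema.
Any other superkey contains one of these as a subset, so there are no further candidate keys.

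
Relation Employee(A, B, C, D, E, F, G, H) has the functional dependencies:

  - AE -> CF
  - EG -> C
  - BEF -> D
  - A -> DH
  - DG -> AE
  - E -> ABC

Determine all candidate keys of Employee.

Attribute G never appears on the right-hand side of any dependency, so G must belong to every candidate key.
{G}⁺ = {G}, which is not all of the schema, so we must add further attributes.
{A, G}⁺: A→DH adds D, H; DG→AE adds E; E→ABC adds B, C; AE→CF adds F → {A, B, C, D, E, F, G, H}. Minimal: {G}⁺ = {G}; {A}⁺ = {A, D, H} — none reach the full schema.
{D, G}⁺: DG→AE adds A, E; E→ABC adds B, C; AE→CF adds F; A→DH adds H → {A, B, C, D, E, F, G, H}. Minimal: {G}⁺ = {G}; {D}⁺ = {D} — none reach the full schema.
{E, G}⁺: EG→C adds C; E→ABC adds A, B; AE→CF adds F; BEF→D adds D; A→DH adds H → {A, B, C, D, E, F, G, H}. Minimal: {G}⁺ = {G}; {E}⁺ = {A, B, C, D, E, F, H} — none reach the full schema.

AG; DG; EG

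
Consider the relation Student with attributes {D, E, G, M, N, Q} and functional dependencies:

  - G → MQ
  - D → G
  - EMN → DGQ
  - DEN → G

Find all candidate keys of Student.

{D, E, N}, {E, G, N}, {E, M, N}

Attributes E, N never appear on any right-hand side, so every candidate key must contain {E, N}.
{E, N}⁺ = {E, N}, which is not all of the schema, so we must add further attributes.
{D, E, N}⁺: D→G adds G; G→MQ adds M, Q → {D, E, G, M, N, Q}. Minimal: {E, N}⁺ = {E, N}; {D, N}⁺ = {D, G, M, N, Q}; {D, E}⁺ = {D, E, G, M, Q} — none reach the full schema.
{E, G, N}⁺: G→MQ adds M, Q; EMN→DGQ adds D → {D, E, G, M, N, Q}. Minimal: {G, N}⁺ = {G, M, N, Q}; {E, N}⁺ = {E, N}; {E, G}⁺ = {E, G, M, Q} — none reach the full schema.
{E, M, N}⁺: EMN→DGQ adds D, G, Q → {D, E, G, M, N, Q}. Minimal: {M, N}⁺ = {M, N}; {E, N}⁺ = {E, N}; {E, M}⁺ = {E, M} — none reach the full schema.
Any other superkey contains one of these as a subset, so there are no further candidate keys.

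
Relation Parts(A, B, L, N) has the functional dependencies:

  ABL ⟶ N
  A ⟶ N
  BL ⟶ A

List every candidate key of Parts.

{B, L}

Attributes B, L never appear on any right-hand side, so every candidate key must contain {B, L}.
{B, L}⁺ = {A, B, L, N}, which is all of the schema, so {B, L} is the only candidate key.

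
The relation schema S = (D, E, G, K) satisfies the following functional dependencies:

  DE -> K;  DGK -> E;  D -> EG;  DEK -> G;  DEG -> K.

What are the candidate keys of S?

(D)

Attribute D never appears on the right-hand side of any dependency, so D must belong to every candidate key.
{D}⁺ = {D, E, G, K}, which is all of the schema, so {D} is the only candidate key.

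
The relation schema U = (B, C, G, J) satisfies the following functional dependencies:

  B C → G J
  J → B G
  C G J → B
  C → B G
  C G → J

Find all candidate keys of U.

{C}

Attribute C never appears on the right-hand side of any dependency, so C must belong to every candidate key.
{C}⁺ = {B, C, G, J}, which is all of the schema, so {C} is the only candidate key.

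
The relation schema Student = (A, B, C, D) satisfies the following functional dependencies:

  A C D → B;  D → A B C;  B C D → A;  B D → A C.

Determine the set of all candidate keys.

Attribute D never appears on the right-hand side of any dependency, so D must belong to every candidate key.
{D}⁺ = {A, B, C, D}, which is all of the schema, so {D} is the only candidate key.

{D}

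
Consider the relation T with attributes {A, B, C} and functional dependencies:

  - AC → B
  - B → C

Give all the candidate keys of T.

{A, B}, {A, C}

Attribute A never appears on the right-hand side of any dependency, so A must belong to every candidate key.
{A}⁺ = {A}, which is not all of the schema, so we must add further attributes.
{A, B}⁺: B→C adds C → {A, B, C}. Minimal: {B}⁺ = {B, C}; {A}⁺ = {A} — none reach the full schema.
{A, C}⁺: AC→B adds B → {A, B, C}. Minimal: {C}⁺ = {C}; {A}⁺ = {A} — none reach the full schema.
Any other superkey contains one of these as a subset, so there are no further candidate keys.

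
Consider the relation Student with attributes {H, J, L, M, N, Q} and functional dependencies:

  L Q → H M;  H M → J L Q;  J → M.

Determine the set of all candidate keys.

{H, J, N}; {H, M, N}; {L, N, Q}

Attribute N never appears on the right-hand side of any dependency, so N must belong to every candidate key.
{N}⁺ = {N}, which is not all of the schema, so we must add further attributes.
{H, J, N}⁺: J→M adds M; HM→JLQ adds L, Q → {H, J, L, M, N, Q}. Minimal: {J, N}⁺ = {J, M, N}; {H, N}⁺ = {H, N}; {H, J}⁺ = {H, J, L, M, Q} — none reach the full schema.
{H, M, N}⁺: HM→JLQ adds J, L, Q → {H, J, L, M, N, Q}. Minimal: {M, N}⁺ = {M, N}; {H, N}⁺ = {H, N}; {H, M}⁺ = {H, J, L, M, Q} — none reach the full schema.
{L, N, Q}⁺: LQ→HM adds H, M; HM→JLQ adds J → {H, J, L, M, N, Q}. Minimal: {N, Q}⁺ = {N, Q}; {L, Q}⁺ = {H, J, L, M, Q}; {L, N}⁺ = {L, N} — none reach the full schema.
Any other superkey contains one of these as a subset, so there are no further candidate keys.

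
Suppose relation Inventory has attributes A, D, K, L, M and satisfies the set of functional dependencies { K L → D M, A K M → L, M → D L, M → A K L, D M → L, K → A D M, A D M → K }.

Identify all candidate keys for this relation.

{K}⁺: K→ADM adds A, D, M; AKM→L adds L → {A, D, K, L, M}.
{M}⁺: M→DL adds D, L; M→AKL adds A, K → {A, D, K, L, M}.
Any other superkey contains one of these as a subset, so there are no further candidate keys.

{K}; {M}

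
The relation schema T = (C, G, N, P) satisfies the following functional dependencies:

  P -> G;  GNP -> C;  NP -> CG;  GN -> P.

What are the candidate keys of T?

{G, N}, {N, P}

Attribute N never appears on the right-hand side of any dependency, so N must belong to every candidate key.
{N}⁺ = {N}, which is not all of the schema, so we must add further attributes.
{G, N}⁺: GN→P adds P; GNP→C adds C → {C, G, N, P}. Minimal: {N}⁺ = {N}; {G}⁺ = {G} — none reach the full schema.
{N, P}⁺: P→G adds G; GNP→C adds C → {C, G, N, P}. Minimal: {P}⁺ = {G, P}; {N}⁺ = {N} — none reach the full schema.
Any other superkey contains one of these as a subset, so there are no further candidate keys.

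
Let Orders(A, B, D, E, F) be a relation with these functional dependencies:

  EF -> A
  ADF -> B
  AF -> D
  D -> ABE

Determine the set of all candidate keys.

Attribute F never appears on the right-hand side of any dependency, so F must belong to every candidate key.
{F}⁺ = {F}, which is not all of the schema, so we must add further attributes.
{A, F}⁺: AF→D adds D; D→ABE adds B, E → {A, B, D, E, F}. Minimal: {F}⁺ = {F}; {A}⁺ = {A} — none reach the full schema.
{D, F}⁺: D→ABE adds A, B, E → {A, B, D, E, F}. Minimal: {F}⁺ = {F}; {D}⁺ = {A, B, D, E} — none reach the full schema.
{E, F}⁺: EF→A adds A; AF→D adds D; D→ABE adds B → {A, B, D, E, F}. Minimal: {F}⁺ = {F}; {E}⁺ = {E} — none reach the full schema.
Any other superkey contains one of these as a subset, so there are no further candidate keys.

{A, F}; {D, F}; {E, F}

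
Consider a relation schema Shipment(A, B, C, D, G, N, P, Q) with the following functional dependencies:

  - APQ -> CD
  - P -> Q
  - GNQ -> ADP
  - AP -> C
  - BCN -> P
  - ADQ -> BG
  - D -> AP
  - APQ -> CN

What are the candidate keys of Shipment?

D, AP, GNP, GNQ, ABCN, BCGN

{D}⁺: D→AP adds A, P; P→Q adds Q; AP→C adds C; ADQ→BG adds B, G; APQ→CN adds N → {A, B, C, D, G, N, P, Q}.
{A, P}⁺: P→Q adds Q; AP→C adds C; APQ→CN adds N; APQ→CD adds D; ADQ→BG adds B, G → {A, B, C, D, G, N, P, Q}. Minimal: {P}⁺ = {P, Q}; {A}⁺ = {A} — none reach the full schema.
{G, N, P}⁺: P→Q adds Q; GNQ→ADP adds A, D; AP→C adds C; ADQ→BG adds B → {A, B, C, D, G, N, P, Q}. Minimal: {N, P}⁺ = {N, P, Q}; {G, P}⁺ = {G, P, Q}; {G, N}⁺ = {G, N} — none reach the full schema.
{G, N, Q}⁺: GNQ→ADP adds A, D, P; AP→C adds C; ADQ→BG adds B → {A, B, C, D, G, N, P, Q}. Minimal: {N, Q}⁺ = {N, Q}; {G, Q}⁺ = {G, Q}; {G, N}⁺ = {G, N} — none reach the full schema.
{A, B, C, N}⁺: BCN→P adds P; P→Q adds Q; APQ→CD adds D; ADQ→BG adds G → {A, B, C, D, G, N, P, Q}. Minimal: {B, C, N}⁺ = {B, C, N, P, Q}; {A, C, N}⁺ = {A, C, N}; {A, B, N}⁺ = {A, B, N}; … — none reach the full schema.
{B, C, G, N}⁺: BCN→P adds P; P→Q adds Q; GNQ→ADP adds A, D → {A, B, C, D, G, N, P, Q}. Minimal: {C, G, N}⁺ = {C, G, N}; {B, G, N}⁺ = {B, G, N}; {B, C, N}⁺ = {B, C, N, P, Q}; … — none reach the full schema.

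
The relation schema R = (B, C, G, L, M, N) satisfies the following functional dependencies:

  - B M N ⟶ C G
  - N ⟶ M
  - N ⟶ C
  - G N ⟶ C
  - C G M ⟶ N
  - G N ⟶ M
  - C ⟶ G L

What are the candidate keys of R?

Attribute B never appears on the right-hand side of any dependency, so B must belong to every candidate key.
{B}⁺ = {B}, which is not all of the schema, so we must add further attributes.
{B, N}⁺: N→M adds M; N→C adds C; C→GL adds G, L → {B, C, G, L, M, N}. Minimal: {N}⁺ = {C, G, L, M, N}; {B}⁺ = {B} — none reach the full schema.
{B, C, M}⁺: C→GL adds G, L; CGM→N adds N → {B, C, G, L, M, N}. Minimal: {C, M}⁺ = {C, G, L, M, N}; {B, M}⁺ = {B, M}; {B, C}⁺ = {B, C, G, L} — none reach the full schema.
Any other superkey contains one of these as a subset, so there are no further candidate keys.

{B, N}; {B, C, M}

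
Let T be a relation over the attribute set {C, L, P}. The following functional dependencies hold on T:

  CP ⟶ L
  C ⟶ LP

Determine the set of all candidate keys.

Attribute C never appears on the right-hand side of any dependency, so C must belong to every candidate key.
{C}⁺ = {C, L, P}, which is all of the schema, so {C} is the only candidate key.

{C}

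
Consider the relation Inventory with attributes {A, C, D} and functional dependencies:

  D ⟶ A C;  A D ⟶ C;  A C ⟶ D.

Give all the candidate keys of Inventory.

{D}⁺: D→AC adds A, C → {A, C, D}.
{A, C}⁺: AC→D adds D → {A, C, D}. Minimal: {C}⁺ = {C}; {A}⁺ = {A} — none reach the full schema.
Any other superkey contains one of these as a subset, so there are no further candidate keys.

{D}; {A, C}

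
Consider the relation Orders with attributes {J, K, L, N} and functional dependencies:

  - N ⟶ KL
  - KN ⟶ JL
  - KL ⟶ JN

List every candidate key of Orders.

{N}⁺: N→KL adds K, L; KN→JL adds J → {J, K, L, N}.
{K, L}⁺: KL→JN adds J, N → {J, K, L, N}. Minimal: {L}⁺ = {L}; {K}⁺ = {K} — none reach the full schema.

N, KL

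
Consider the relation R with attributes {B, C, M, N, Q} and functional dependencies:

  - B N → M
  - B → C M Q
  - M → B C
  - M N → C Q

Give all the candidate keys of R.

Attribute N never appears on the right-hand side of any dependency, so N must belong to every candidate key.
{N}⁺ = {N}, which is not all of the schema, so we must add further attributes.
{B, N}⁺: BN→M adds M; B→CMQ adds C, Q → {B, C, M, N, Q}. Minimal: {N}⁺ = {N}; {B}⁺ = {B, C, M, Q} — none reach the full schema.
{M, N}⁺: M→BC adds B, C; MN→CQ adds Q → {B, C, M, N, Q}. Minimal: {N}⁺ = {N}; {M}⁺ = {B, C, M, Q} — none reach the full schema.
Any other superkey contains one of these as a subset, so there are no further candidate keys.

{B, N}; {M, N}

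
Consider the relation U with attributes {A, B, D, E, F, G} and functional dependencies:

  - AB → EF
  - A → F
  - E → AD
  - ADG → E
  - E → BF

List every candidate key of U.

{E, G}; {A, B, G}; {A, D, G}

Attribute G never appears on the right-hand side of any dependency, so G must belong to every candidate key.
{G}⁺ = {G}, which is not all of the schema, so we must add further attributes.
{E, G}⁺: E→AD adds A, D; E→BF adds B, F → {A, B, D, E, F, G}. Minimal: {G}⁺ = {G}; {E}⁺ = {A, B, D, E, F} — none reach the full schema.
{A, B, G}⁺: AB→EF adds E, F; E→AD adds D → {A, B, D, E, F, G}. Minimal: {B, G}⁺ = {B, G}; {A, G}⁺ = {A, F, G}; {A, B}⁺ = {A, B, D, E, F} — none reach the full schema.
{A, D, G}⁺: A→F adds F; ADG→E adds E; E→BF adds B → {A, B, D, E, F, G}. Minimal: {D, G}⁺ = {D, G}; {A, G}⁺ = {A, F, G}; {A, D}⁺ = {A, D, F} — none reach the full schema.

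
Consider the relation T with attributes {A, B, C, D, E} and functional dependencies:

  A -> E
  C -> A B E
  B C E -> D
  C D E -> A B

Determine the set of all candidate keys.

Attribute C never appears on the right-hand side of any dependency, so C must belong to every candidate key.
{C}⁺ = {A, B, C, D, E}, which is all of the schema, so {C} is the only candidate key.

{C}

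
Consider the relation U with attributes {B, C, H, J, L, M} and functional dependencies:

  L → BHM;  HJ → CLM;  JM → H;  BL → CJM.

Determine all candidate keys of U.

{L}, {H, J}, {J, M}

{L}⁺: L→BHM adds B, H, M; BL→CJM adds C, J → {B, C, H, J, L, M}.
{H, J}⁺: HJ→CLM adds C, L, M; L→BHM adds B → {B, C, H, J, L, M}.
{J, M}⁺: JM→H adds H; HJ→CLM adds C, L; L→BHM adds B → {B, C, H, J, L, M}.
Any other superkey contains one of these as a subset, so there are no further candidate keys.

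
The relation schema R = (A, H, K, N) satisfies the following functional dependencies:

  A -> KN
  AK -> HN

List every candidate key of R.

Attribute A never appears on the right-hand side of any dependency, so A must belong to every candidate key.
{A}⁺ = {A, H, K, N}, which is all of the schema, so {A} is the only candidate key.

A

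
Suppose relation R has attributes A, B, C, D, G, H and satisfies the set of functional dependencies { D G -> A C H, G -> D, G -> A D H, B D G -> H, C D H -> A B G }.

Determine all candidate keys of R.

{G}⁺: G→D adds D; G→ADH adds A, H; DG→ACH adds C; CDH→ABG adds B → {A, B, C, D, G, H}.
{C, D, H}⁺: CDH→ABG adds A, B, G → {A, B, C, D, G, H}. Minimal: {D, H}⁺ = {D, H}; {C, H}⁺ = {C, H}; {C, D}⁺ = {C, D} — none reach the full schema.

{G}; {C, D, H}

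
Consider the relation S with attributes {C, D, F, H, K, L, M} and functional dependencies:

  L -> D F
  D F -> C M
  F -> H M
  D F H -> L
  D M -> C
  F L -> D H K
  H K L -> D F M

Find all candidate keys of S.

{L}⁺: L→DF adds D, F; DF→CM adds C, M; F→HM adds H; FL→DHK adds K → {C, D, F, H, K, L, M}.
{D, F}⁺: DF→CM adds C, M; F→HM adds H; DFH→L adds L; FL→DHK adds K → {C, D, F, H, K, L, M}. Minimal: {F}⁺ = {F, H, M}; {D}⁺ = {D} — none reach the full schema.

{L}; {D, F}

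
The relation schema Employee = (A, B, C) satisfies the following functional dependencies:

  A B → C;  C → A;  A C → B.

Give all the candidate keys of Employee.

{C}⁺: C→A adds A; AC→B adds B → {A, B, C}.
{A, B}⁺: AB→C adds C → {A, B, C}. Minimal: {B}⁺ = {B}; {A}⁺ = {A} — none reach the full schema.
Any other superkey contains one of these as a subset, so there are no further candidate keys.

(C), (A, B)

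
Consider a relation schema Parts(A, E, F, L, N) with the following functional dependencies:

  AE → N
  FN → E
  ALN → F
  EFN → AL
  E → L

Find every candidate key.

(A, E), (F, N), (A, L, N)

{A, E}⁺: AE→N adds N; E→L adds L; ALN→F adds F → {A, E, F, L, N}. Minimal: {E}⁺ = {E, L}; {A}⁺ = {A} — none reach the full schema.
{F, N}⁺: FN→E adds E; EFN→AL adds A, L → {A, E, F, L, N}. Minimal: {N}⁺ = {N}; {F}⁺ = {F} — none reach the full schema.
{A, L, N}⁺: ALN→F adds F; FN→E adds E → {A, E, F, L, N}. Minimal: {L, N}⁺ = {L, N}; {A, N}⁺ = {A, N}; {A, L}⁺ = {A, L} — none reach the full schema.
Any other superkey contains one of these as a subset, so there are no further candidate keys.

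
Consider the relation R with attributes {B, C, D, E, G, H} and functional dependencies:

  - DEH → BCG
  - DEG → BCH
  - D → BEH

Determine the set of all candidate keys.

(D)

Attribute D never appears on the right-hand side of any dependency, so D must belong to every candidate key.
{D}⁺ = {B, C, D, E, G, H}, which is all of the schema, so {D} is the only candidate key.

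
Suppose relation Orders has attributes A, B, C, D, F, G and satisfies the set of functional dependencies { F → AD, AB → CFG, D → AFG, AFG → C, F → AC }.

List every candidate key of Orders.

(A, B), (B, D), (B, F)

{A, B}⁺: AB→CFG adds C, F, G; F→AD adds D → {A, B, C, D, F, G}.
{B, D}⁺: D→AFG adds A, F, G; AFG→C adds C → {A, B, C, D, F, G}.
{B, F}⁺: F→AD adds A, D; AB→CFG adds C, G → {A, B, C, D, F, G}.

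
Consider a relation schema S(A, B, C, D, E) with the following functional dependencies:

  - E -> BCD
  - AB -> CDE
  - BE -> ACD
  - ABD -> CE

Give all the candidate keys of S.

{E}, {A, B}

{E}⁺: E→BCD adds B, C, D; BE→ACD adds A → {A, B, C, D, E}.
{A, B}⁺: AB→CDE adds C, D, E → {A, B, C, D, E}. Minimal: {B}⁺ = {B}; {A}⁺ = {A} — none reach the full schema.
Any other superkey contains one of these as a subset, so there are no further candidate keys.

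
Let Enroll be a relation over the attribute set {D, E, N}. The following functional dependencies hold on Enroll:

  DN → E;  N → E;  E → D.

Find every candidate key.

Attribute N never appears on the right-hand side of any dependency, so N must belong to every candidate key.
{N}⁺ = {D, E, N}, which is all of the schema, so {N} is the only candidate key.

N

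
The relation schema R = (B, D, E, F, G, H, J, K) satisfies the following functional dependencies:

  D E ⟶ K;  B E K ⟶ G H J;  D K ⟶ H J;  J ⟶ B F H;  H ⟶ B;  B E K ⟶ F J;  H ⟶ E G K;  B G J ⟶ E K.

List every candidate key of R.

{D, E}, {D, H}, {D, J}, {D, K}

{D, E}⁺: DE→K adds K; DK→HJ adds H, J; J→BFH adds B, F; H→EGK adds G → {B, D, E, F, G, H, J, K}.
{D, H}⁺: H→B adds B; H→EGK adds E, G, K; BEK→GHJ adds J; J→BFH adds F → {B, D, E, F, G, H, J, K}.
{D, J}⁺: J→BFH adds B, F, H; H→EGK adds E, G, K → {B, D, E, F, G, H, J, K}.
{D, K}⁺: DK→HJ adds H, J; J→BFH adds B, F; H→EGK adds E, G → {B, D, E, F, G, H, J, K}.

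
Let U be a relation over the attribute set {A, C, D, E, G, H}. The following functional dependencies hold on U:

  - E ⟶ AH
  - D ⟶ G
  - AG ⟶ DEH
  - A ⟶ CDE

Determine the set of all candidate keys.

{A}⁺: A→CDE adds C, D, E; E→AH adds H; D→G adds G → {A, C, D, E, G, H}.
{E}⁺: E→AH adds A, H; A→CDE adds C, D; D→G adds G → {A, C, D, E, G, H}.

(A), (E)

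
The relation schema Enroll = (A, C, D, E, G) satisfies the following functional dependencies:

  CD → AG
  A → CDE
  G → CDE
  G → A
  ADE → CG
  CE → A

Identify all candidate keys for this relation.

{A}, {G}, {C, D}, {C, E}

{A}⁺: A→CDE adds C, D, E; ADE→CG adds G → {A, C, D, E, G}.
{G}⁺: G→CDE adds C, D, E; G→A adds A → {A, C, D, E, G}.
{C, D}⁺: CD→AG adds A, G; A→CDE adds E → {A, C, D, E, G}. Minimal: {D}⁺ = {D}; {C}⁺ = {C} — none reach the full schema.
{C, E}⁺: CE→A adds A; A→CDE adds D; ADE→CG adds G → {A, C, D, E, G}. Minimal: {E}⁺ = {E}; {C}⁺ = {C} — none reach the full schema.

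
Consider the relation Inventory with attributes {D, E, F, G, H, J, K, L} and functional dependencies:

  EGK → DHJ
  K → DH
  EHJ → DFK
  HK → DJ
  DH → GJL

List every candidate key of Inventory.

Attribute E never appears on the right-hand side of any dependency, so E must belong to every candidate key.
{E}⁺ = {E}, which is not all of the schema, so we must add further attributes.
{E, K}⁺: K→DH adds D, H; HK→DJ adds J; DH→GJL adds G, L; EHJ→DFK adds F → {D, E, F, G, H, J, K, L}.
{D, E, H}⁺: DH→GJL adds G, J, L; EHJ→DFK adds F, K → {D, E, F, G, H, J, K, L}.
{E, H, J}⁺: EHJ→DFK adds D, F, K; DH→GJL adds G, L → {D, E, F, G, H, J, K, L}.

(E, K); (D, E, H); (E, H, J)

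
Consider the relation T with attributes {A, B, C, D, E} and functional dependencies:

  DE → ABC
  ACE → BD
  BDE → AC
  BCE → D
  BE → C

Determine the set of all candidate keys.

Attribute E never appears on the right-hand side of any dependency, so E must belong to every candidate key.
{E}⁺ = {E}, which is not all of the schema, so we must add further attributes.
{B, E}⁺: BE→C adds C; BCE→D adds D; DE→ABC adds A → {A, B, C, D, E}. Minimal: {E}⁺ = {E}; {B}⁺ = {B} — none reach the full schema.
{D, E}⁺: DE→ABC adds A, B, C → {A, B, C, D, E}. Minimal: {E}⁺ = {E}; {D}⁺ = {D} — none reach the full schema.
{A, C, E}⁺: ACE→BD adds B, D → {A, B, C, D, E}. Minimal: {C, E}⁺ = {C, E}; {A, E}⁺ = {A, E}; {A, C}⁺ = {A, C} — none reach the full schema.

(B, E); (D, E); (A, C, E)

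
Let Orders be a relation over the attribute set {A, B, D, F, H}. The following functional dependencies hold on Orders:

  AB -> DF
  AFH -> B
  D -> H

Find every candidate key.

{A, B}⁺: AB→DF adds D, F; D→H adds H → {A, B, D, F, H}.
{A, D, F}⁺: D→H adds H; AFH→B adds B → {A, B, D, F, H}.
{A, F, H}⁺: AFH→B adds B; AB→DF adds D → {A, B, D, F, H}.
Any other superkey contains one of these as a subset, so there are no further candidate keys.

{A, B}, {A, D, F}, {A, F, H}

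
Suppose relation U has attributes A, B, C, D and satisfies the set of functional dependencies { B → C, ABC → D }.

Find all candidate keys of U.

(A, B)

Attributes A, B never appear on any right-hand side, so every candidate key must contain {A, B}.
{A, B}⁺ = {A, B, C, D}, which is all of the schema, so {A, B} is the only candidate key.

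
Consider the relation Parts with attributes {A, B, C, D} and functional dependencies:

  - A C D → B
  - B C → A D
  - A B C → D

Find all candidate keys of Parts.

(B, C), (A, C, D)

{B, C}⁺: BC→AD adds A, D → {A, B, C, D}. Minimal: {C}⁺ = {C}; {B}⁺ = {B} — none reach the full schema.
{A, C, D}⁺: ACD→B adds B → {A, B, C, D}. Minimal: {C, D}⁺ = {C, D}; {A, D}⁺ = {A, D}; {A, C}⁺ = {A, C} — none reach the full schema.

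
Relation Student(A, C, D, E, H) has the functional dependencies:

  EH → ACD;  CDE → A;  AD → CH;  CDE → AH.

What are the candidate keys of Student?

Attribute E never appears on the right-hand side of any dependency, so E must belong to every candidate key.
{E}⁺ = {E}, which is not all of the schema, so we must add further attributes.
{E, H}⁺: EH→ACD adds A, C, D → {A, C, D, E, H}.
{A, D, E}⁺: AD→CH adds C, H → {A, C, D, E, H}.
{C, D, E}⁺: CDE→A adds A; AD→CH adds H → {A, C, D, E, H}.

{E, H}, {A, D, E}, {C, D, E}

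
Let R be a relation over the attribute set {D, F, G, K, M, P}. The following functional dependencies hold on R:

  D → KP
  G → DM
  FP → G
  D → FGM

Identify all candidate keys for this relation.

{D}⁺: D→KP adds K, P; D→FGM adds F, G, M → {D, F, G, K, M, P}.
{G}⁺: G→DM adds D, M; D→FGM adds F; D→KP adds K, P → {D, F, G, K, M, P}.
{F, P}⁺: FP→G adds G; G→DM adds D, M; D→KP adds K → {D, F, G, K, M, P}.
Any other superkey contains one of these as a subset, so there are no further candidate keys.

{D}, {G}, {F, P}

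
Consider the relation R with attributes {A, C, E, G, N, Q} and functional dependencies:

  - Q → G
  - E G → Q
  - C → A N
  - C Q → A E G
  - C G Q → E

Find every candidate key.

{C, Q}, {C, E, G}

Attribute C never appears on the right-hand side of any dependency, so C must belong to every candidate key.
{C}⁺ = {A, C, N}, which is not all of the schema, so we must add further attributes.
{C, Q}⁺: Q→G adds G; C→AN adds A, N; CQ→AEG adds E → {A, C, E, G, N, Q}. Minimal: {Q}⁺ = {G, Q}; {C}⁺ = {A, C, N} — none reach the full schema.
{C, E, G}⁺: EG→Q adds Q; C→AN adds A, N → {A, C, E, G, N, Q}. Minimal: {E, G}⁺ = {E, G, Q}; {C, G}⁺ = {A, C, G, N}; {C, E}⁺ = {A, C, E, N} — none reach the full schema.
Any other superkey contains one of these as a subset, so there are no further candidate keys.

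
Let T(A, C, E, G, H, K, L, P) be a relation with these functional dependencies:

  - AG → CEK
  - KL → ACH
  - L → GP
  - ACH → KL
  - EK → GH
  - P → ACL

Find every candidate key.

{L}⁺: L→GP adds G, P; P→ACL adds A, C; AG→CEK adds E, K; KL→ACH adds H → {A, C, E, G, H, K, L, P}.
{P}⁺: P→ACL adds A, C, L; L→GP adds G; AG→CEK adds E, K; KL→ACH adds H → {A, C, E, G, H, K, L, P}.
{A, G}⁺: AG→CEK adds C, E, K; EK→GH adds H; ACH→KL adds L; L→GP adds P → {A, C, E, G, H, K, L, P}. Minimal: {G}⁺ = {G}; {A}⁺ = {A} — none reach the full schema.
{A, C, H}⁺: ACH→KL adds K, L; L→GP adds G, P; AG→CEK adds E → {A, C, E, G, H, K, L, P}. Minimal: {C, H}⁺ = {C, H}; {A, H}⁺ = {A, H}; {A, C}⁺ = {A, C} — none reach the full schema.
{A, E, K}⁺: EK→GH adds G, H; AG→CEK adds C; ACH→KL adds L; L→GP adds P → {A, C, E, G, H, K, L, P}. Minimal: {E, K}⁺ = {E, G, H, K}; {A, K}⁺ = {A, K}; {A, E}⁺ = {A, E} — none reach the full schema.

{L}, {P}, {A, G}, {A, C, H}, {A, E, K}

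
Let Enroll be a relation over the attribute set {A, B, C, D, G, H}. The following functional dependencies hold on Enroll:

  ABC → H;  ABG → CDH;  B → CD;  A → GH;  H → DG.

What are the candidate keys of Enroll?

Attributes A, B never appear on any right-hand side, so every candidate key must contain {A, B}.
{A, B}⁺ = {A, B, C, D, G, H}, which is all of the schema, so {A, B} is the only candidate key.

{A, B}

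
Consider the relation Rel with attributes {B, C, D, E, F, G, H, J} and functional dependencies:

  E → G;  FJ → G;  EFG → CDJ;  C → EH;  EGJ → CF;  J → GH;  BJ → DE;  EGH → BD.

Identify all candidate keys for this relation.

{B, J}⁺: J→GH adds G, H; BJ→DE adds D, E; EGJ→CF adds C, F → {B, C, D, E, F, G, H, J}.
{C, F}⁺: C→EH adds E, H; E→G adds G; EFG→CDJ adds D, J; EGH→BD adds B → {B, C, D, E, F, G, H, J}.
{C, J}⁺: C→EH adds E, H; J→GH adds G; EGH→BD adds B, D; EGJ→CF adds F → {B, C, D, E, F, G, H, J}.
{E, F}⁺: E→G adds G; EFG→CDJ adds C, D, J; C→EH adds H; EGH→BD adds B → {B, C, D, E, F, G, H, J}.
{E, J}⁺: E→G adds G; EGJ→CF adds C, F; J→GH adds H; EGH→BD adds B, D → {B, C, D, E, F, G, H, J}.
Any other superkey contains one of these as a subset, so there are no further candidate keys.

{B, J}; {C, F}; {C, J}; {E, F}; {E, J}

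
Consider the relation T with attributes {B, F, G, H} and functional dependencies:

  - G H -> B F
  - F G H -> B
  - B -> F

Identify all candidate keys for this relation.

(G, H)

Attributes G, H never appear on any right-hand side, so every candidate key must contain {G, H}.
{G, H}⁺ = {B, F, G, H}, which is all of the schema, so {G, H} is the only candidate key.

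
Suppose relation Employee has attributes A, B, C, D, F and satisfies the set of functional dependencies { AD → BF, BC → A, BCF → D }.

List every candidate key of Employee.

(A, C, D), (B, C, D), (B, C, F)

Attribute C never appears on the right-hand side of any dependency, so C must belong to every candidate key.
{C}⁺ = {C}, which is not all of the schema, so we must add further attributes.
{A, C, D}⁺: AD→BF adds B, F → {A, B, C, D, F}. Minimal: {C, D}⁺ = {C, D}; {A, D}⁺ = {A, B, D, F}; {A, C}⁺ = {A, C} — none reach the full schema.
{B, C, D}⁺: BC→A adds A; AD→BF adds F → {A, B, C, D, F}. Minimal: {C, D}⁺ = {C, D}; {B, D}⁺ = {B, D}; {B, C}⁺ = {A, B, C} — none reach the full schema.
{B, C, F}⁺: BC→A adds A; BCF→D adds D → {A, B, C, D, F}. Minimal: {C, F}⁺ = {C, F}; {B, F}⁺ = {B, F}; {B, C}⁺ = {A, B, C} — none reach the full schema.
Any other superkey contains one of these as a subset, so there are no further candidate keys.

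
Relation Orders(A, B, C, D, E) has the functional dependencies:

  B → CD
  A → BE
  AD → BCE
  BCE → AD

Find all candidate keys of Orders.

{A}⁺: A→BE adds B, E; B→CD adds C, D → {A, B, C, D, E}.
{B, E}⁺: B→CD adds C, D; BCE→AD adds A → {A, B, C, D, E}.
Any other superkey contains one of these as a subset, so there are no further candidate keys.

(A), (B, E)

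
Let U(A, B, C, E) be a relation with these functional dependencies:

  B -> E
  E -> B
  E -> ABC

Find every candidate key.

{B}⁺: B→E adds E; E→ABC adds A, C → {A, B, C, E}.
{E}⁺: E→B adds B; E→ABC adds A, C → {A, B, C, E}.
Any other superkey contains one of these as a subset, so there are no further candidate keys.

{B}; {E}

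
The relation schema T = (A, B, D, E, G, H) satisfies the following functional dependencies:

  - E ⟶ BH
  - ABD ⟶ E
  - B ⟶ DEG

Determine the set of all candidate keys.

Attribute A never appears on the right-hand side of any dependency, so A must belong to every candidate key.
{A}⁺ = {A}, which is not all of the schema, so we must add further attributes.
{A, B}⁺: B→DEG adds D, E, G; E→BH adds H → {A, B, D, E, G, H}. Minimal: {B}⁺ = {B, D, E, G, H}; {A}⁺ = {A} — none reach the full schema.
{A, E}⁺: E→BH adds B, H; B→DEG adds D, G → {A, B, D, E, G, H}. Minimal: {E}⁺ = {B, D, E, G, H}; {A}⁺ = {A} — none reach the full schema.
Any other superkey contains one of these as a subset, so there are no further candidate keys.

{A, B}, {A, E}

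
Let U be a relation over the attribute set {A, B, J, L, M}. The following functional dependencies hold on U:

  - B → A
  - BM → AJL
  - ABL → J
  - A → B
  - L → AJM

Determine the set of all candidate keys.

{L}, {A, M}, {B, M}

{L}⁺: L→AJM adds A, J, M; A→B adds B → {A, B, J, L, M}.
{A, M}⁺: A→B adds B; BM→AJL adds J, L → {A, B, J, L, M}. Minimal: {M}⁺ = {M}; {A}⁺ = {A, B} — none reach the full schema.
{B, M}⁺: B→A adds A; BM→AJL adds J, L → {A, B, J, L, M}. Minimal: {M}⁺ = {M}; {B}⁺ = {A, B} — none reach the full schema.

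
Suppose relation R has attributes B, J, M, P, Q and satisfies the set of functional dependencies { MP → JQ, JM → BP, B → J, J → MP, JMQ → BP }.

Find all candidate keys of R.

{B}, {J}, {M, P}

{B}⁺: B→J adds J; J→MP adds M, P; MP→JQ adds Q → {B, J, M, P, Q}.
{J}⁺: J→MP adds M, P; MP→JQ adds Q; JM→BP adds B → {B, J, M, P, Q}.
{M, P}⁺: MP→JQ adds J, Q; JM→BP adds B → {B, J, M, P, Q}. Minimal: {P}⁺ = {P}; {M}⁺ = {M} — none reach the full schema.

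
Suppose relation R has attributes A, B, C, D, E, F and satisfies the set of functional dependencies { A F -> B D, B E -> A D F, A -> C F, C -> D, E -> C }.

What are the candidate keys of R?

{A, E}, {B, E}

Attribute E never appears on the right-hand side of any dependency, so E must belong to every candidate key.
{E}⁺ = {C, D, E}, which is not all of the schema, so we must add further attributes.
{A, E}⁺: A→CF adds C, F; C→D adds D; AF→BD adds B → {A, B, C, D, E, F}. Minimal: {E}⁺ = {C, D, E}; {A}⁺ = {A, B, C, D, F} — none reach the full schema.
{B, E}⁺: BE→ADF adds A, D, F; A→CF adds C → {A, B, C, D, E, F}. Minimal: {E}⁺ = {C, D, E}; {B}⁺ = {B} — none reach the full schema.
Any other superkey contains one of these as a subset, so there are no further candidate keys.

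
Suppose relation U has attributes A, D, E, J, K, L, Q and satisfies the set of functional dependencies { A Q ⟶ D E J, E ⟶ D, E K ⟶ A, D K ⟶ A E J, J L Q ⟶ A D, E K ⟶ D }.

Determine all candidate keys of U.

Attributes K, L, Q never appear on any right-hand side, so every candidate key must contain {K, L, Q}.
{K, L, Q}⁺ = {K, L, Q}, which is not all of the schema, so we must add further attributes.
{A, K, L, Q}⁺: AQ→DEJ adds D, E, J → {A, D, E, J, K, L, Q}. Minimal: {K, L, Q}⁺ = {K, L, Q}; {A, L, Q}⁺ = {A, D, E, J, L, Q}; {A, K, Q}⁺ = {A, D, E, J, K, Q}; … — none reach the full schema.
{D, K, L, Q}⁺: DK→AEJ adds A, E, J → {A, D, E, J, K, L, Q}. Minimal: {K, L, Q}⁺ = {K, L, Q}; {D, L, Q}⁺ = {D, L, Q}; {D, K, Q}⁺ = {A, D, E, J, K, Q}; … — none reach the full schema.
{E, K, L, Q}⁺: E→D adds D; EK→A adds A; DK→AEJ adds J → {A, D, E, J, K, L, Q}. Minimal: {K, L, Q}⁺ = {K, L, Q}; {E, L, Q}⁺ = {D, E, L, Q}; {E, K, Q}⁺ = {A, D, E, J, K, Q}; … — none reach the full schema.
{J, K, L, Q}⁺: JLQ→AD adds A, D; AQ→DEJ adds E → {A, D, E, J, K, L, Q}. Minimal: {K, L, Q}⁺ = {K, L, Q}; {J, L, Q}⁺ = {A, D, E, J, L, Q}; {J, K, Q}⁺ = {J, K, Q}; … — none reach the full schema.
Any other superkey contains one of these as a subset, so there are no further candidate keys.

{A, K, L, Q}, {D, K, L, Q}, {E, K, L, Q}, {J, K, L, Q}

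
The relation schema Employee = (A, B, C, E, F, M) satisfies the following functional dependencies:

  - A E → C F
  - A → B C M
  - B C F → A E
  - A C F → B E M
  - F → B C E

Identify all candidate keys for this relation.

{F}⁺: F→BCE adds B, C, E; BCF→AE adds A; ACF→BEM adds M → {A, B, C, E, F, M}.
{A, E}⁺: AE→CF adds C, F; A→BCM adds B, M → {A, B, C, E, F, M}. Minimal: {E}⁺ = {E}; {A}⁺ = {A, B, C, M} — none reach the full schema.

{F}, {A, E}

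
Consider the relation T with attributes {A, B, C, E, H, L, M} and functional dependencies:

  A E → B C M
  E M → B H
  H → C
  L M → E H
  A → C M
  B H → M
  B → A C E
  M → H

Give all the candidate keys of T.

AL, BL, LM

{A, L}⁺: A→CM adds C, M; M→H adds H; LM→EH adds E; AE→BCM adds B → {A, B, C, E, H, L, M}.
{B, L}⁺: B→ACE adds A, C, E; AE→BCM adds M; EM→BH adds H → {A, B, C, E, H, L, M}.
{L, M}⁺: LM→EH adds E, H; EM→BH adds B; H→C adds C; B→ACE adds A → {A, B, C, E, H, L, M}.
Any other superkey contains one of these as a subset, so there are no further candidate keys.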